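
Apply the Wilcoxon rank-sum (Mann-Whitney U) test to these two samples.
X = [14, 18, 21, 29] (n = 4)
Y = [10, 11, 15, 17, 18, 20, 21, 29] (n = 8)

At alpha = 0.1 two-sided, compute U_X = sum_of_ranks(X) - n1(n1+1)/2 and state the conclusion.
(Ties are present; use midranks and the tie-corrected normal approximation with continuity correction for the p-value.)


Step 1: Combine and sort all 12 observations; assign midranks.
sorted (value, group): (10,Y), (11,Y), (14,X), (15,Y), (17,Y), (18,X), (18,Y), (20,Y), (21,X), (21,Y), (29,X), (29,Y)
ranks: 10->1, 11->2, 14->3, 15->4, 17->5, 18->6.5, 18->6.5, 20->8, 21->9.5, 21->9.5, 29->11.5, 29->11.5
Step 2: Rank sum for X: R1 = 3 + 6.5 + 9.5 + 11.5 = 30.5.
Step 3: U_X = R1 - n1(n1+1)/2 = 30.5 - 4*5/2 = 30.5 - 10 = 20.5.
       U_Y = n1*n2 - U_X = 32 - 20.5 = 11.5.
Step 4: Ties are present, so use the tie-corrected normal approximation (with continuity correction) for the p-value.
Step 5: p-value = 0.494634; compare to alpha = 0.1. fail to reject H0.

U_X = 20.5, p = 0.494634, fail to reject H0 at alpha = 0.1.


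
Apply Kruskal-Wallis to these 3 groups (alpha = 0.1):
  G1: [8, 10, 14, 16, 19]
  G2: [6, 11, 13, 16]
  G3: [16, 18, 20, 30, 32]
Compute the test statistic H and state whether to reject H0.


Step 1: Combine all N = 14 observations and assign midranks.
sorted (value, group, rank): (6,G2,1), (8,G1,2), (10,G1,3), (11,G2,4), (13,G2,5), (14,G1,6), (16,G1,8), (16,G2,8), (16,G3,8), (18,G3,10), (19,G1,11), (20,G3,12), (30,G3,13), (32,G3,14)
Step 2: Sum ranks within each group.
R_1 = 30 (n_1 = 5)
R_2 = 18 (n_2 = 4)
R_3 = 57 (n_3 = 5)
Step 3: H = 12/(N(N+1)) * sum(R_i^2/n_i) - 3(N+1)
     = 12/(14*15) * (30^2/5 + 18^2/4 + 57^2/5) - 3*15
     = 0.057143 * 910.8 - 45
     = 7.045714.
Step 4: Ties present; correction factor C = 1 - 24/(14^3 - 14) = 0.991209. Corrected H = 7.045714 / 0.991209 = 7.108204.
Step 5: Under H0, H ~ chi^2(2); p-value = 0.028607.
Step 6: alpha = 0.1. reject H0.

H = 7.1082, df = 2, p = 0.028607, reject H0.


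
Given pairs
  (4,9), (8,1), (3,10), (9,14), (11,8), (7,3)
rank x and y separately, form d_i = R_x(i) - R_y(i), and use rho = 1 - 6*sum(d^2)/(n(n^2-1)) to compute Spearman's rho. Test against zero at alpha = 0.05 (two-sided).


Step 1: Rank x and y separately (midranks; no ties here).
rank(x): 4->2, 8->4, 3->1, 9->5, 11->6, 7->3
rank(y): 9->4, 1->1, 10->5, 14->6, 8->3, 3->2
Step 2: d_i = R_x(i) - R_y(i); compute d_i^2.
  (2-4)^2=4, (4-1)^2=9, (1-5)^2=16, (5-6)^2=1, (6-3)^2=9, (3-2)^2=1
sum(d^2) = 40.
Step 3: rho = 1 - 6*40 / (6*(6^2 - 1)) = 1 - 240/210 = -0.142857.
Step 4: Under H0, t = rho * sqrt((n-2)/(1-rho^2)) = -0.2887 ~ t(4).
Step 5: Two-sided p-value from the t-distribution with 4 df = 0.787172.
Step 6: alpha = 0.05. fail to reject H0.

rho = -0.1429, p = 0.787172, fail to reject H0 at alpha = 0.05.


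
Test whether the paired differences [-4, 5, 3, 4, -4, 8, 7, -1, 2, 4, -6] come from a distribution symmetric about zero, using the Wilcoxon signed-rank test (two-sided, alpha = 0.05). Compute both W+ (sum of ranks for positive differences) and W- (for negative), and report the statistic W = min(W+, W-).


Step 1: Drop any zero differences (none here) and take |d_i|.
|d| = [4, 5, 3, 4, 4, 8, 7, 1, 2, 4, 6]
Step 2: Midrank |d_i| (ties get averaged ranks).
ranks: |4|->5.5, |5|->8, |3|->3, |4|->5.5, |4|->5.5, |8|->11, |7|->10, |1|->1, |2|->2, |4|->5.5, |6|->9
Step 3: Attach original signs; sum ranks with positive sign and with negative sign.
W+ = 8 + 3 + 5.5 + 11 + 10 + 2 + 5.5 = 45
W- = 5.5 + 5.5 + 1 + 9 = 21
(Check: W+ + W- = 66 should equal n(n+1)/2 = 66.)
Step 4: Test statistic W = min(W+, W-) = 21.
Step 5: Ties in |d|, so use the tie-corrected normal approximation.
        E[W] = n(n+1)/4 = 11*12/4 = 33.
        Tie groups: |d|=4 (t=4); sum(t^3 - t) = 60.
        Var[W] = n(n+1)(2n+1)/24 - sum(t^3-t)/48 = 3036/24 - 60/48 = 125.25.
        z = (W - E[W]) / sqrt(Var[W]) = (21 - 33) / 11.1915 = -1.0722.
        Two-sided p = 2*Phi(z) = 0.283612.
Step 6: alpha = 0.05. fail to reject H0.

W+ = 45, W- = 21, W = min = 21, p = 0.283612, fail to reject H0.


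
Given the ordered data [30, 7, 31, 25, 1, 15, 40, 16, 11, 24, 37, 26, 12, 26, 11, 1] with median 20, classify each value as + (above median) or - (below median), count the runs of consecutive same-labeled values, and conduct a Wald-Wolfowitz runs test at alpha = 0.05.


Step 1: Compute median = 20; label A = above, B = below.
Labels in order: ABAABBABBAAABABB  (n_A = 8, n_B = 8)
Step 2: Count runs R = 10.
Step 3: Under H0 (random ordering), E[R] = 2*n_A*n_B/(n_A+n_B) + 1 = 2*8*8/16 + 1 = 9.0000.
        Var[R] = 2*n_A*n_B*(2*n_A*n_B - n_A - n_B) / ((n_A+n_B)^2 * (n_A+n_B-1)) = 14336/3840 = 3.7333.
        SD[R] = 1.9322.
Step 4: Continuity-corrected z = (R - 0.5 - E[R]) / SD[R] = (10 - 0.5 - 9.0000) / 1.9322 = 0.2588.
Step 5: Two-sided p-value via normal approximation = 2*(1 - Phi(|z|)) = 0.795809.
Step 6: alpha = 0.05. fail to reject H0.

R = 10, z = 0.2588, p = 0.795809, fail to reject H0.


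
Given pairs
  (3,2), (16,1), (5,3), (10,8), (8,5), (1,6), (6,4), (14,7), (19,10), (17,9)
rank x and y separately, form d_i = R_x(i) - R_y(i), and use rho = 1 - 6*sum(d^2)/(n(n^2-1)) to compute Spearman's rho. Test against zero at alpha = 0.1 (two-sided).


Step 1: Rank x and y separately (midranks; no ties here).
rank(x): 3->2, 16->8, 5->3, 10->6, 8->5, 1->1, 6->4, 14->7, 19->10, 17->9
rank(y): 2->2, 1->1, 3->3, 8->8, 5->5, 6->6, 4->4, 7->7, 10->10, 9->9
Step 2: d_i = R_x(i) - R_y(i); compute d_i^2.
  (2-2)^2=0, (8-1)^2=49, (3-3)^2=0, (6-8)^2=4, (5-5)^2=0, (1-6)^2=25, (4-4)^2=0, (7-7)^2=0, (10-10)^2=0, (9-9)^2=0
sum(d^2) = 78.
Step 3: rho = 1 - 6*78 / (10*(10^2 - 1)) = 1 - 468/990 = 0.527273.
Step 4: Under H0, t = rho * sqrt((n-2)/(1-rho^2)) = 1.7552 ~ t(8).
Step 5: Two-sided p-value from the t-distribution with 8 df = 0.117308.
Step 6: alpha = 0.1. fail to reject H0.

rho = 0.5273, p = 0.117308, fail to reject H0 at alpha = 0.1.


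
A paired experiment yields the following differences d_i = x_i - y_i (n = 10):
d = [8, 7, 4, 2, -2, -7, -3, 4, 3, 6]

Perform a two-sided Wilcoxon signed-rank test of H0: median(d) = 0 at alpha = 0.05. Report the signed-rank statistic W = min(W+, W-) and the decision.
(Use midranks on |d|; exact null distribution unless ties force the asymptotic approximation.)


Step 1: Drop any zero differences (none here) and take |d_i|.
|d| = [8, 7, 4, 2, 2, 7, 3, 4, 3, 6]
Step 2: Midrank |d_i| (ties get averaged ranks).
ranks: |8|->10, |7|->8.5, |4|->5.5, |2|->1.5, |2|->1.5, |7|->8.5, |3|->3.5, |4|->5.5, |3|->3.5, |6|->7
Step 3: Attach original signs; sum ranks with positive sign and with negative sign.
W+ = 10 + 8.5 + 5.5 + 1.5 + 5.5 + 3.5 + 7 = 41.5
W- = 1.5 + 8.5 + 3.5 = 13.5
(Check: W+ + W- = 55 should equal n(n+1)/2 = 55.)
Step 4: Test statistic W = min(W+, W-) = 13.5.
Step 5: Ties in |d|, so use the tie-corrected normal approximation.
        E[W] = n(n+1)/4 = 10*11/4 = 27.5.
        Tie groups: |d|=2 (t=2), |d|=3 (t=2), |d|=4 (t=2), |d|=7 (t=2); sum(t^3 - t) = 24.
        Var[W] = n(n+1)(2n+1)/24 - sum(t^3-t)/48 = 2310/24 - 24/48 = 95.75.
        z = (W - E[W]) / sqrt(Var[W]) = (13.5 - 27.5) / 9.7852 = -1.4307.
        Two-sided p = 2*Phi(z) = 0.152507.
Step 6: alpha = 0.05. fail to reject H0.

W+ = 41.5, W- = 13.5, W = min = 13.5, p = 0.152507, fail to reject H0.


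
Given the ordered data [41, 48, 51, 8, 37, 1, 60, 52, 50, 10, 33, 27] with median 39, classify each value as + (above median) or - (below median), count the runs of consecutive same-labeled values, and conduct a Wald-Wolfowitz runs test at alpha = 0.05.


Step 1: Compute median = 39; label A = above, B = below.
Labels in order: AAABBBAAABBB  (n_A = 6, n_B = 6)
Step 2: Count runs R = 4.
Step 3: Under H0 (random ordering), E[R] = 2*n_A*n_B/(n_A+n_B) + 1 = 2*6*6/12 + 1 = 7.0000.
        Var[R] = 2*n_A*n_B*(2*n_A*n_B - n_A - n_B) / ((n_A+n_B)^2 * (n_A+n_B-1)) = 4320/1584 = 2.7273.
        SD[R] = 1.6514.
Step 4: Continuity-corrected z = (R + 0.5 - E[R]) / SD[R] = (4 + 0.5 - 7.0000) / 1.6514 = -1.5138.
Step 5: Two-sided p-value via normal approximation = 2*(1 - Phi(|z|)) = 0.130070.
Step 6: alpha = 0.05. fail to reject H0.

R = 4, z = -1.5138, p = 0.130070, fail to reject H0.


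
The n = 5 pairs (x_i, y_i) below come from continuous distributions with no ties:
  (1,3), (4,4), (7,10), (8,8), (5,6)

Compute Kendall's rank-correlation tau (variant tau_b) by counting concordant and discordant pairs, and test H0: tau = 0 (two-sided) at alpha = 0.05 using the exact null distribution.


Step 1: Enumerate the 10 unordered pairs (i,j) with i<j and classify each by sign(x_j-x_i) * sign(y_j-y_i).
  (1,2):dx=+3,dy=+1->C; (1,3):dx=+6,dy=+7->C; (1,4):dx=+7,dy=+5->C; (1,5):dx=+4,dy=+3->C
  (2,3):dx=+3,dy=+6->C; (2,4):dx=+4,dy=+4->C; (2,5):dx=+1,dy=+2->C; (3,4):dx=+1,dy=-2->D
  (3,5):dx=-2,dy=-4->C; (4,5):dx=-3,dy=-2->C
Step 2: C = 9, D = 1, total pairs = 10.
Step 3: tau = (C - D)/(n(n-1)/2) = (9 - 1)/10 = 0.800000.
Step 4: Exact two-sided p-value (enumerate n! = 120 permutations of y under H0): p = 0.083333.
Step 5: alpha = 0.05. fail to reject H0.

tau_b = 0.8000 (C=9, D=1), p = 0.083333, fail to reject H0.


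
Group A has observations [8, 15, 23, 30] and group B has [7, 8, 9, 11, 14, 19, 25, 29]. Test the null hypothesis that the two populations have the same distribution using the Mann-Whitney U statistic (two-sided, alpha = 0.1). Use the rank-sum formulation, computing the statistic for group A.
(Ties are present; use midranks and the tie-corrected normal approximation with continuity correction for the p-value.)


Step 1: Combine and sort all 12 observations; assign midranks.
sorted (value, group): (7,Y), (8,X), (8,Y), (9,Y), (11,Y), (14,Y), (15,X), (19,Y), (23,X), (25,Y), (29,Y), (30,X)
ranks: 7->1, 8->2.5, 8->2.5, 9->4, 11->5, 14->6, 15->7, 19->8, 23->9, 25->10, 29->11, 30->12
Step 2: Rank sum for X: R1 = 2.5 + 7 + 9 + 12 = 30.5.
Step 3: U_X = R1 - n1(n1+1)/2 = 30.5 - 4*5/2 = 30.5 - 10 = 20.5.
       U_Y = n1*n2 - U_X = 32 - 20.5 = 11.5.
Step 4: Ties are present, so use the tie-corrected normal approximation (with continuity correction) for the p-value.
Step 5: p-value = 0.496152; compare to alpha = 0.1. fail to reject H0.

U_X = 20.5, p = 0.496152, fail to reject H0 at alpha = 0.1.


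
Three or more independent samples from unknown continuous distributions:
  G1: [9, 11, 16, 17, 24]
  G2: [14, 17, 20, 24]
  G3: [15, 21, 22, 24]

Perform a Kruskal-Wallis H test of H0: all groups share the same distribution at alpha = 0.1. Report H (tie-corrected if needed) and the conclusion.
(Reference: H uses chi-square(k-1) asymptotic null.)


Step 1: Combine all N = 13 observations and assign midranks.
sorted (value, group, rank): (9,G1,1), (11,G1,2), (14,G2,3), (15,G3,4), (16,G1,5), (17,G1,6.5), (17,G2,6.5), (20,G2,8), (21,G3,9), (22,G3,10), (24,G1,12), (24,G2,12), (24,G3,12)
Step 2: Sum ranks within each group.
R_1 = 26.5 (n_1 = 5)
R_2 = 29.5 (n_2 = 4)
R_3 = 35 (n_3 = 4)
Step 3: H = 12/(N(N+1)) * sum(R_i^2/n_i) - 3(N+1)
     = 12/(13*14) * (26.5^2/5 + 29.5^2/4 + 35^2/4) - 3*14
     = 0.065934 * 664.263 - 42
     = 1.797527.
Step 4: Ties present; correction factor C = 1 - 30/(13^3 - 13) = 0.986264. Corrected H = 1.797527 / 0.986264 = 1.822563.
Step 5: Under H0, H ~ chi^2(2); p-value = 0.402009.
Step 6: alpha = 0.1. fail to reject H0.

H = 1.8226, df = 2, p = 0.402009, fail to reject H0.


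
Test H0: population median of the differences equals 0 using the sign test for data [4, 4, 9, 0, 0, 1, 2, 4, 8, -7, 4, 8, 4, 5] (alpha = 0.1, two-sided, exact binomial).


Step 1: Discard zero differences. Original n = 14; n_eff = number of nonzero differences = 12.
Nonzero differences (with sign): +4, +4, +9, +1, +2, +4, +8, -7, +4, +8, +4, +5
Step 2: Count signs: positive = 11, negative = 1.
Step 3: Under H0: P(positive) = 0.5, so the number of positives S ~ Bin(12, 0.5).
Step 4: Two-sided exact p-value = sum of Bin(12,0.5) probabilities at or below the observed probability = 0.006348.
Step 5: alpha = 0.1. reject H0.

n_eff = 12, pos = 11, neg = 1, p = 0.006348, reject H0.


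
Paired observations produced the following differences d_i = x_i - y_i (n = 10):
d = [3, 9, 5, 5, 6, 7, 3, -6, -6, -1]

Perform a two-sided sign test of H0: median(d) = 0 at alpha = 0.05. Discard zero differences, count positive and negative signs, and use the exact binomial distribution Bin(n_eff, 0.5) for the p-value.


Step 1: Discard zero differences. Original n = 10; n_eff = number of nonzero differences = 10.
Nonzero differences (with sign): +3, +9, +5, +5, +6, +7, +3, -6, -6, -1
Step 2: Count signs: positive = 7, negative = 3.
Step 3: Under H0: P(positive) = 0.5, so the number of positives S ~ Bin(10, 0.5).
Step 4: Two-sided exact p-value = sum of Bin(10,0.5) probabilities at or below the observed probability = 0.343750.
Step 5: alpha = 0.05. fail to reject H0.

n_eff = 10, pos = 7, neg = 3, p = 0.343750, fail to reject H0.


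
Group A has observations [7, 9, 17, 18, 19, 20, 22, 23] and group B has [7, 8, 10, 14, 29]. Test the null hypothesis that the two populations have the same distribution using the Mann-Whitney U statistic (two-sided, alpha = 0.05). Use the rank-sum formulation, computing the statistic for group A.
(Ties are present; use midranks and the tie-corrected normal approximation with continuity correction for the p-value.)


Step 1: Combine and sort all 13 observations; assign midranks.
sorted (value, group): (7,X), (7,Y), (8,Y), (9,X), (10,Y), (14,Y), (17,X), (18,X), (19,X), (20,X), (22,X), (23,X), (29,Y)
ranks: 7->1.5, 7->1.5, 8->3, 9->4, 10->5, 14->6, 17->7, 18->8, 19->9, 20->10, 22->11, 23->12, 29->13
Step 2: Rank sum for X: R1 = 1.5 + 4 + 7 + 8 + 9 + 10 + 11 + 12 = 62.5.
Step 3: U_X = R1 - n1(n1+1)/2 = 62.5 - 8*9/2 = 62.5 - 36 = 26.5.
       U_Y = n1*n2 - U_X = 40 - 26.5 = 13.5.
Step 4: Ties are present, so use the tie-corrected normal approximation (with continuity correction) for the p-value.
Step 5: p-value = 0.379120; compare to alpha = 0.05. fail to reject H0.

U_X = 26.5, p = 0.379120, fail to reject H0 at alpha = 0.05.


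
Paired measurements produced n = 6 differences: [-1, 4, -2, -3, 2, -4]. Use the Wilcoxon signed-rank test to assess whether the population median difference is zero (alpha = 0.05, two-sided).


Step 1: Drop any zero differences (none here) and take |d_i|.
|d| = [1, 4, 2, 3, 2, 4]
Step 2: Midrank |d_i| (ties get averaged ranks).
ranks: |1|->1, |4|->5.5, |2|->2.5, |3|->4, |2|->2.5, |4|->5.5
Step 3: Attach original signs; sum ranks with positive sign and with negative sign.
W+ = 5.5 + 2.5 = 8
W- = 1 + 2.5 + 4 + 5.5 = 13
(Check: W+ + W- = 21 should equal n(n+1)/2 = 21.)
Step 4: Test statistic W = min(W+, W-) = 8.
Step 5: Ties in |d|, so use the tie-corrected normal approximation.
        E[W] = n(n+1)/4 = 6*7/4 = 10.5.
        Tie groups: |d|=2 (t=2), |d|=4 (t=2); sum(t^3 - t) = 12.
        Var[W] = n(n+1)(2n+1)/24 - sum(t^3-t)/48 = 546/24 - 12/48 = 22.5.
        z = (W - E[W]) / sqrt(Var[W]) = (8 - 10.5) / 4.7434 = -0.5270.
        Two-sided p = 2*Phi(z) = 0.598161.
Step 6: alpha = 0.05. fail to reject H0.

W+ = 8, W- = 13, W = min = 8, p = 0.598161, fail to reject H0.


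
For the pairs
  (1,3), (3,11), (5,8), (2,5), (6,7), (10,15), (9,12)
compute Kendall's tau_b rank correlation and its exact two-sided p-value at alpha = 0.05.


Step 1: Enumerate the 21 unordered pairs (i,j) with i<j and classify each by sign(x_j-x_i) * sign(y_j-y_i).
  (1,2):dx=+2,dy=+8->C; (1,3):dx=+4,dy=+5->C; (1,4):dx=+1,dy=+2->C; (1,5):dx=+5,dy=+4->C
  (1,6):dx=+9,dy=+12->C; (1,7):dx=+8,dy=+9->C; (2,3):dx=+2,dy=-3->D; (2,4):dx=-1,dy=-6->C
  (2,5):dx=+3,dy=-4->D; (2,6):dx=+7,dy=+4->C; (2,7):dx=+6,dy=+1->C; (3,4):dx=-3,dy=-3->C
  (3,5):dx=+1,dy=-1->D; (3,6):dx=+5,dy=+7->C; (3,7):dx=+4,dy=+4->C; (4,5):dx=+4,dy=+2->C
  (4,6):dx=+8,dy=+10->C; (4,7):dx=+7,dy=+7->C; (5,6):dx=+4,dy=+8->C; (5,7):dx=+3,dy=+5->C
  (6,7):dx=-1,dy=-3->C
Step 2: C = 18, D = 3, total pairs = 21.
Step 3: tau = (C - D)/(n(n-1)/2) = (18 - 3)/21 = 0.714286.
Step 4: Exact two-sided p-value (enumerate n! = 5040 permutations of y under H0): p = 0.030159.
Step 5: alpha = 0.05. reject H0.

tau_b = 0.7143 (C=18, D=3), p = 0.030159, reject H0.


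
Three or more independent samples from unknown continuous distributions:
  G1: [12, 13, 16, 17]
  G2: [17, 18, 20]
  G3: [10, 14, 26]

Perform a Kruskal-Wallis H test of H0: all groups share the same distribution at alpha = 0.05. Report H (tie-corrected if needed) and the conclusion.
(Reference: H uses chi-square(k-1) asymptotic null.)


Step 1: Combine all N = 10 observations and assign midranks.
sorted (value, group, rank): (10,G3,1), (12,G1,2), (13,G1,3), (14,G3,4), (16,G1,5), (17,G1,6.5), (17,G2,6.5), (18,G2,8), (20,G2,9), (26,G3,10)
Step 2: Sum ranks within each group.
R_1 = 16.5 (n_1 = 4)
R_2 = 23.5 (n_2 = 3)
R_3 = 15 (n_3 = 3)
Step 3: H = 12/(N(N+1)) * sum(R_i^2/n_i) - 3(N+1)
     = 12/(10*11) * (16.5^2/4 + 23.5^2/3 + 15^2/3) - 3*11
     = 0.109091 * 327.146 - 33
     = 2.688636.
Step 4: Ties present; correction factor C = 1 - 6/(10^3 - 10) = 0.993939. Corrected H = 2.688636 / 0.993939 = 2.705030.
Step 5: Under H0, H ~ chi^2(2); p-value = 0.258589.
Step 6: alpha = 0.05. fail to reject H0.

H = 2.7050, df = 2, p = 0.258589, fail to reject H0.


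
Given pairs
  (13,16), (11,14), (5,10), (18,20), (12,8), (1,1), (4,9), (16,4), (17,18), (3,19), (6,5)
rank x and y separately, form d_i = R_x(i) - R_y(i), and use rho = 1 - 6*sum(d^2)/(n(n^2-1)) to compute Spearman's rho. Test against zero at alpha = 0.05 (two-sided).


Step 1: Rank x and y separately (midranks; no ties here).
rank(x): 13->8, 11->6, 5->4, 18->11, 12->7, 1->1, 4->3, 16->9, 17->10, 3->2, 6->5
rank(y): 16->8, 14->7, 10->6, 20->11, 8->4, 1->1, 9->5, 4->2, 18->9, 19->10, 5->3
Step 2: d_i = R_x(i) - R_y(i); compute d_i^2.
  (8-8)^2=0, (6-7)^2=1, (4-6)^2=4, (11-11)^2=0, (7-4)^2=9, (1-1)^2=0, (3-5)^2=4, (9-2)^2=49, (10-9)^2=1, (2-10)^2=64, (5-3)^2=4
sum(d^2) = 136.
Step 3: rho = 1 - 6*136 / (11*(11^2 - 1)) = 1 - 816/1320 = 0.381818.
Step 4: Under H0, t = rho * sqrt((n-2)/(1-rho^2)) = 1.2394 ~ t(9).
Step 5: Two-sided p-value from the t-distribution with 9 df = 0.246560.
Step 6: alpha = 0.05. fail to reject H0.

rho = 0.3818, p = 0.246560, fail to reject H0 at alpha = 0.05.


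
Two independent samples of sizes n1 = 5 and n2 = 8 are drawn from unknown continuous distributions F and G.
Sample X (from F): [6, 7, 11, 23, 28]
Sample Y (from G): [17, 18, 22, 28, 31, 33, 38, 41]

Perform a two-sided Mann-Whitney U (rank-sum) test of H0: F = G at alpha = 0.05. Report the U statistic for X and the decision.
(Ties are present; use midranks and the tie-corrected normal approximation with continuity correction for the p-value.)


Step 1: Combine and sort all 13 observations; assign midranks.
sorted (value, group): (6,X), (7,X), (11,X), (17,Y), (18,Y), (22,Y), (23,X), (28,X), (28,Y), (31,Y), (33,Y), (38,Y), (41,Y)
ranks: 6->1, 7->2, 11->3, 17->4, 18->5, 22->6, 23->7, 28->8.5, 28->8.5, 31->10, 33->11, 38->12, 41->13
Step 2: Rank sum for X: R1 = 1 + 2 + 3 + 7 + 8.5 = 21.5.
Step 3: U_X = R1 - n1(n1+1)/2 = 21.5 - 5*6/2 = 21.5 - 15 = 6.5.
       U_Y = n1*n2 - U_X = 40 - 6.5 = 33.5.
Step 4: Ties are present, so use the tie-corrected normal approximation (with continuity correction) for the p-value.
Step 5: p-value = 0.056699; compare to alpha = 0.05. fail to reject H0.

U_X = 6.5, p = 0.056699, fail to reject H0 at alpha = 0.05.


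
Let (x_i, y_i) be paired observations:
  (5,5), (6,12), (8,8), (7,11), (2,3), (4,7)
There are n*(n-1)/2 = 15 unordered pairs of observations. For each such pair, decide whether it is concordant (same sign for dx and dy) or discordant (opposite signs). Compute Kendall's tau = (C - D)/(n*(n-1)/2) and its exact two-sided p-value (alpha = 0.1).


Step 1: Enumerate the 15 unordered pairs (i,j) with i<j and classify each by sign(x_j-x_i) * sign(y_j-y_i).
  (1,2):dx=+1,dy=+7->C; (1,3):dx=+3,dy=+3->C; (1,4):dx=+2,dy=+6->C; (1,5):dx=-3,dy=-2->C
  (1,6):dx=-1,dy=+2->D; (2,3):dx=+2,dy=-4->D; (2,4):dx=+1,dy=-1->D; (2,5):dx=-4,dy=-9->C
  (2,6):dx=-2,dy=-5->C; (3,4):dx=-1,dy=+3->D; (3,5):dx=-6,dy=-5->C; (3,6):dx=-4,dy=-1->C
  (4,5):dx=-5,dy=-8->C; (4,6):dx=-3,dy=-4->C; (5,6):dx=+2,dy=+4->C
Step 2: C = 11, D = 4, total pairs = 15.
Step 3: tau = (C - D)/(n(n-1)/2) = (11 - 4)/15 = 0.466667.
Step 4: Exact two-sided p-value (enumerate n! = 720 permutations of y under H0): p = 0.272222.
Step 5: alpha = 0.1. fail to reject H0.

tau_b = 0.4667 (C=11, D=4), p = 0.272222, fail to reject H0.


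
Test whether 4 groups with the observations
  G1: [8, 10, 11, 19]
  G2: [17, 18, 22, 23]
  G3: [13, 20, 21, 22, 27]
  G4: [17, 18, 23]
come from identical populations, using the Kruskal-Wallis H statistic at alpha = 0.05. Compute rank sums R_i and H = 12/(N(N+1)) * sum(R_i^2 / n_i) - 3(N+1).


Step 1: Combine all N = 16 observations and assign midranks.
sorted (value, group, rank): (8,G1,1), (10,G1,2), (11,G1,3), (13,G3,4), (17,G2,5.5), (17,G4,5.5), (18,G2,7.5), (18,G4,7.5), (19,G1,9), (20,G3,10), (21,G3,11), (22,G2,12.5), (22,G3,12.5), (23,G2,14.5), (23,G4,14.5), (27,G3,16)
Step 2: Sum ranks within each group.
R_1 = 15 (n_1 = 4)
R_2 = 40 (n_2 = 4)
R_3 = 53.5 (n_3 = 5)
R_4 = 27.5 (n_4 = 3)
Step 3: H = 12/(N(N+1)) * sum(R_i^2/n_i) - 3(N+1)
     = 12/(16*17) * (15^2/4 + 40^2/4 + 53.5^2/5 + 27.5^2/3) - 3*17
     = 0.044118 * 1280.78 - 51
     = 5.505147.
Step 4: Ties present; correction factor C = 1 - 24/(16^3 - 16) = 0.994118. Corrected H = 5.505147 / 0.994118 = 5.537722.
Step 5: Under H0, H ~ chi^2(3); p-value = 0.136400.
Step 6: alpha = 0.05. fail to reject H0.

H = 5.5377, df = 3, p = 0.136400, fail to reject H0.


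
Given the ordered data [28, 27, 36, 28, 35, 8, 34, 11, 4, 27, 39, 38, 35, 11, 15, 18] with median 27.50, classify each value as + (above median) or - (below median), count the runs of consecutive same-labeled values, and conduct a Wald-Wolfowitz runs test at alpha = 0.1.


Step 1: Compute median = 27.50; label A = above, B = below.
Labels in order: ABAAABABBBAAABBB  (n_A = 8, n_B = 8)
Step 2: Count runs R = 8.
Step 3: Under H0 (random ordering), E[R] = 2*n_A*n_B/(n_A+n_B) + 1 = 2*8*8/16 + 1 = 9.0000.
        Var[R] = 2*n_A*n_B*(2*n_A*n_B - n_A - n_B) / ((n_A+n_B)^2 * (n_A+n_B-1)) = 14336/3840 = 3.7333.
        SD[R] = 1.9322.
Step 4: Continuity-corrected z = (R + 0.5 - E[R]) / SD[R] = (8 + 0.5 - 9.0000) / 1.9322 = -0.2588.
Step 5: Two-sided p-value via normal approximation = 2*(1 - Phi(|z|)) = 0.795809.
Step 6: alpha = 0.1. fail to reject H0.

R = 8, z = -0.2588, p = 0.795809, fail to reject H0.


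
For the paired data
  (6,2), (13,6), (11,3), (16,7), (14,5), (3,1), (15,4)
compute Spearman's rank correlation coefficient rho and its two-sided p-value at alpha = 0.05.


Step 1: Rank x and y separately (midranks; no ties here).
rank(x): 6->2, 13->4, 11->3, 16->7, 14->5, 3->1, 15->6
rank(y): 2->2, 6->6, 3->3, 7->7, 5->5, 1->1, 4->4
Step 2: d_i = R_x(i) - R_y(i); compute d_i^2.
  (2-2)^2=0, (4-6)^2=4, (3-3)^2=0, (7-7)^2=0, (5-5)^2=0, (1-1)^2=0, (6-4)^2=4
sum(d^2) = 8.
Step 3: rho = 1 - 6*8 / (7*(7^2 - 1)) = 1 - 48/336 = 0.857143.
Step 4: Under H0, t = rho * sqrt((n-2)/(1-rho^2)) = 3.7210 ~ t(5).
Step 5: Two-sided p-value from the t-distribution with 5 df = 0.013697.
Step 6: alpha = 0.05. reject H0.

rho = 0.8571, p = 0.013697, reject H0 at alpha = 0.05.


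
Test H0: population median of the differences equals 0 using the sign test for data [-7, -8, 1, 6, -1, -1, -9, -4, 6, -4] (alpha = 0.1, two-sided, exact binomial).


Step 1: Discard zero differences. Original n = 10; n_eff = number of nonzero differences = 10.
Nonzero differences (with sign): -7, -8, +1, +6, -1, -1, -9, -4, +6, -4
Step 2: Count signs: positive = 3, negative = 7.
Step 3: Under H0: P(positive) = 0.5, so the number of positives S ~ Bin(10, 0.5).
Step 4: Two-sided exact p-value = sum of Bin(10,0.5) probabilities at or below the observed probability = 0.343750.
Step 5: alpha = 0.1. fail to reject H0.

n_eff = 10, pos = 3, neg = 7, p = 0.343750, fail to reject H0.


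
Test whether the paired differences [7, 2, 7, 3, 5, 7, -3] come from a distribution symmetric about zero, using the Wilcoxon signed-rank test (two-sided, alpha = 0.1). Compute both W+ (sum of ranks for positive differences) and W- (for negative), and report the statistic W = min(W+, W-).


Step 1: Drop any zero differences (none here) and take |d_i|.
|d| = [7, 2, 7, 3, 5, 7, 3]
Step 2: Midrank |d_i| (ties get averaged ranks).
ranks: |7|->6, |2|->1, |7|->6, |3|->2.5, |5|->4, |7|->6, |3|->2.5
Step 3: Attach original signs; sum ranks with positive sign and with negative sign.
W+ = 6 + 1 + 6 + 2.5 + 4 + 6 = 25.5
W- = 2.5 = 2.5
(Check: W+ + W- = 28 should equal n(n+1)/2 = 28.)
Step 4: Test statistic W = min(W+, W-) = 2.5.
Step 5: Ties in |d|, so use the tie-corrected normal approximation.
        E[W] = n(n+1)/4 = 7*8/4 = 14.
        Tie groups: |d|=3 (t=2), |d|=7 (t=3); sum(t^3 - t) = 30.
        Var[W] = n(n+1)(2n+1)/24 - sum(t^3-t)/48 = 840/24 - 30/48 = 34.375.
        z = (W - E[W]) / sqrt(Var[W]) = (2.5 - 14) / 5.8630 = -1.9614.
        Two-sided p = 2*Phi(z) = 0.049827.
Step 6: alpha = 0.1. reject H0.

W+ = 25.5, W- = 2.5, W = min = 2.5, p = 0.049827, reject H0.


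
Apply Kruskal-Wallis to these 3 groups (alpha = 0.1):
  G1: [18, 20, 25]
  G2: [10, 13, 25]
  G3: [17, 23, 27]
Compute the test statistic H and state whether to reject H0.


Step 1: Combine all N = 9 observations and assign midranks.
sorted (value, group, rank): (10,G2,1), (13,G2,2), (17,G3,3), (18,G1,4), (20,G1,5), (23,G3,6), (25,G1,7.5), (25,G2,7.5), (27,G3,9)
Step 2: Sum ranks within each group.
R_1 = 16.5 (n_1 = 3)
R_2 = 10.5 (n_2 = 3)
R_3 = 18 (n_3 = 3)
Step 3: H = 12/(N(N+1)) * sum(R_i^2/n_i) - 3(N+1)
     = 12/(9*10) * (16.5^2/3 + 10.5^2/3 + 18^2/3) - 3*10
     = 0.133333 * 235.5 - 30
     = 1.400000.
Step 4: Ties present; correction factor C = 1 - 6/(9^3 - 9) = 0.991667. Corrected H = 1.400000 / 0.991667 = 1.411765.
Step 5: Under H0, H ~ chi^2(2); p-value = 0.493673.
Step 6: alpha = 0.1. fail to reject H0.

H = 1.4118, df = 2, p = 0.493673, fail to reject H0.


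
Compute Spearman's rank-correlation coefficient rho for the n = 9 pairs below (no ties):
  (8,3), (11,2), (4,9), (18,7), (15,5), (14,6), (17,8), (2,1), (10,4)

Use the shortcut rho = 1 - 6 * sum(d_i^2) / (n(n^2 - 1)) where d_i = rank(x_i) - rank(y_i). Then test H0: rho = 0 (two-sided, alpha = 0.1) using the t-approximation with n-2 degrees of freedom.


Step 1: Rank x and y separately (midranks; no ties here).
rank(x): 8->3, 11->5, 4->2, 18->9, 15->7, 14->6, 17->8, 2->1, 10->4
rank(y): 3->3, 2->2, 9->9, 7->7, 5->5, 6->6, 8->8, 1->1, 4->4
Step 2: d_i = R_x(i) - R_y(i); compute d_i^2.
  (3-3)^2=0, (5-2)^2=9, (2-9)^2=49, (9-7)^2=4, (7-5)^2=4, (6-6)^2=0, (8-8)^2=0, (1-1)^2=0, (4-4)^2=0
sum(d^2) = 66.
Step 3: rho = 1 - 6*66 / (9*(9^2 - 1)) = 1 - 396/720 = 0.450000.
Step 4: Under H0, t = rho * sqrt((n-2)/(1-rho^2)) = 1.3332 ~ t(7).
Step 5: Two-sided p-value from the t-distribution with 7 df = 0.224216.
Step 6: alpha = 0.1. fail to reject H0.

rho = 0.4500, p = 0.224216, fail to reject H0 at alpha = 0.1.


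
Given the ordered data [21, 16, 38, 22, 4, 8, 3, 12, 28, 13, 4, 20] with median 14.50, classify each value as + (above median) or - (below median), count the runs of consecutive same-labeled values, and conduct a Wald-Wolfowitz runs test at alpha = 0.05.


Step 1: Compute median = 14.50; label A = above, B = below.
Labels in order: AAAABBBBABBA  (n_A = 6, n_B = 6)
Step 2: Count runs R = 5.
Step 3: Under H0 (random ordering), E[R] = 2*n_A*n_B/(n_A+n_B) + 1 = 2*6*6/12 + 1 = 7.0000.
        Var[R] = 2*n_A*n_B*(2*n_A*n_B - n_A - n_B) / ((n_A+n_B)^2 * (n_A+n_B-1)) = 4320/1584 = 2.7273.
        SD[R] = 1.6514.
Step 4: Continuity-corrected z = (R + 0.5 - E[R]) / SD[R] = (5 + 0.5 - 7.0000) / 1.6514 = -0.9083.
Step 5: Two-sided p-value via normal approximation = 2*(1 - Phi(|z|)) = 0.363722.
Step 6: alpha = 0.05. fail to reject H0.

R = 5, z = -0.9083, p = 0.363722, fail to reject H0.


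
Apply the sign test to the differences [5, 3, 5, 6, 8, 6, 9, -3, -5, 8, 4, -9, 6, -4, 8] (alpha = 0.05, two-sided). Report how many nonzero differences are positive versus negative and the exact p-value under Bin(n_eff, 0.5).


Step 1: Discard zero differences. Original n = 15; n_eff = number of nonzero differences = 15.
Nonzero differences (with sign): +5, +3, +5, +6, +8, +6, +9, -3, -5, +8, +4, -9, +6, -4, +8
Step 2: Count signs: positive = 11, negative = 4.
Step 3: Under H0: P(positive) = 0.5, so the number of positives S ~ Bin(15, 0.5).
Step 4: Two-sided exact p-value = sum of Bin(15,0.5) probabilities at or below the observed probability = 0.118469.
Step 5: alpha = 0.05. fail to reject H0.

n_eff = 15, pos = 11, neg = 4, p = 0.118469, fail to reject H0.


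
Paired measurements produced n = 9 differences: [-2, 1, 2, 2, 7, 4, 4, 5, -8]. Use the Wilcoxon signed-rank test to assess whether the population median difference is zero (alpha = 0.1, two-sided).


Step 1: Drop any zero differences (none here) and take |d_i|.
|d| = [2, 1, 2, 2, 7, 4, 4, 5, 8]
Step 2: Midrank |d_i| (ties get averaged ranks).
ranks: |2|->3, |1|->1, |2|->3, |2|->3, |7|->8, |4|->5.5, |4|->5.5, |5|->7, |8|->9
Step 3: Attach original signs; sum ranks with positive sign and with negative sign.
W+ = 1 + 3 + 3 + 8 + 5.5 + 5.5 + 7 = 33
W- = 3 + 9 = 12
(Check: W+ + W- = 45 should equal n(n+1)/2 = 45.)
Step 4: Test statistic W = min(W+, W-) = 12.
Step 5: Ties in |d|, so use the tie-corrected normal approximation.
        E[W] = n(n+1)/4 = 9*10/4 = 22.5.
        Tie groups: |d|=2 (t=3), |d|=4 (t=2); sum(t^3 - t) = 30.
        Var[W] = n(n+1)(2n+1)/24 - sum(t^3-t)/48 = 1710/24 - 30/48 = 70.625.
        z = (W - E[W]) / sqrt(Var[W]) = (12 - 22.5) / 8.4039 = -1.2494.
        Two-sided p = 2*Phi(z) = 0.211510.
Step 6: alpha = 0.1. fail to reject H0.

W+ = 33, W- = 12, W = min = 12, p = 0.211510, fail to reject H0.


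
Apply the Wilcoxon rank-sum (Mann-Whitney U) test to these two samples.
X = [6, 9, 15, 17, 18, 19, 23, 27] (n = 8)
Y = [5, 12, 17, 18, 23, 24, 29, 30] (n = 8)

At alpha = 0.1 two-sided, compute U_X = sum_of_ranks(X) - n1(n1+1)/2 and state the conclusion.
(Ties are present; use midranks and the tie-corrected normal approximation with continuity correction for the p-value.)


Step 1: Combine and sort all 16 observations; assign midranks.
sorted (value, group): (5,Y), (6,X), (9,X), (12,Y), (15,X), (17,X), (17,Y), (18,X), (18,Y), (19,X), (23,X), (23,Y), (24,Y), (27,X), (29,Y), (30,Y)
ranks: 5->1, 6->2, 9->3, 12->4, 15->5, 17->6.5, 17->6.5, 18->8.5, 18->8.5, 19->10, 23->11.5, 23->11.5, 24->13, 27->14, 29->15, 30->16
Step 2: Rank sum for X: R1 = 2 + 3 + 5 + 6.5 + 8.5 + 10 + 11.5 + 14 = 60.5.
Step 3: U_X = R1 - n1(n1+1)/2 = 60.5 - 8*9/2 = 60.5 - 36 = 24.5.
       U_Y = n1*n2 - U_X = 64 - 24.5 = 39.5.
Step 4: Ties are present, so use the tie-corrected normal approximation (with continuity correction) for the p-value.
Step 5: p-value = 0.461260; compare to alpha = 0.1. fail to reject H0.

U_X = 24.5, p = 0.461260, fail to reject H0 at alpha = 0.1.


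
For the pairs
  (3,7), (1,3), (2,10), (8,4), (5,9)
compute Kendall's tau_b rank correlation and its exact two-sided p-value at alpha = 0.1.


Step 1: Enumerate the 10 unordered pairs (i,j) with i<j and classify each by sign(x_j-x_i) * sign(y_j-y_i).
  (1,2):dx=-2,dy=-4->C; (1,3):dx=-1,dy=+3->D; (1,4):dx=+5,dy=-3->D; (1,5):dx=+2,dy=+2->C
  (2,3):dx=+1,dy=+7->C; (2,4):dx=+7,dy=+1->C; (2,5):dx=+4,dy=+6->C; (3,4):dx=+6,dy=-6->D
  (3,5):dx=+3,dy=-1->D; (4,5):dx=-3,dy=+5->D
Step 2: C = 5, D = 5, total pairs = 10.
Step 3: tau = (C - D)/(n(n-1)/2) = (5 - 5)/10 = 0.000000.
Step 4: Exact two-sided p-value (enumerate n! = 120 permutations of y under H0): p = 1.000000.
Step 5: alpha = 0.1. fail to reject H0.

tau_b = 0.0000 (C=5, D=5), p = 1.000000, fail to reject H0.


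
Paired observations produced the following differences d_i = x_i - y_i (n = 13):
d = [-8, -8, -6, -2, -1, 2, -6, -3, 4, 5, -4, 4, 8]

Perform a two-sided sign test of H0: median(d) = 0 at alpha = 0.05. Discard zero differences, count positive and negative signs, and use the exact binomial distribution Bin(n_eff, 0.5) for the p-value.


Step 1: Discard zero differences. Original n = 13; n_eff = number of nonzero differences = 13.
Nonzero differences (with sign): -8, -8, -6, -2, -1, +2, -6, -3, +4, +5, -4, +4, +8
Step 2: Count signs: positive = 5, negative = 8.
Step 3: Under H0: P(positive) = 0.5, so the number of positives S ~ Bin(13, 0.5).
Step 4: Two-sided exact p-value = sum of Bin(13,0.5) probabilities at or below the observed probability = 0.581055.
Step 5: alpha = 0.05. fail to reject H0.

n_eff = 13, pos = 5, neg = 8, p = 0.581055, fail to reject H0.


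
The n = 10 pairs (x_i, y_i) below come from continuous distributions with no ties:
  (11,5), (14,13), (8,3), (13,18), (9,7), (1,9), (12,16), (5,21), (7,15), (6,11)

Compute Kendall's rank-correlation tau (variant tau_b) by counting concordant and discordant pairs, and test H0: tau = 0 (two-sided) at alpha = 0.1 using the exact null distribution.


Step 1: Enumerate the 45 unordered pairs (i,j) with i<j and classify each by sign(x_j-x_i) * sign(y_j-y_i).
  (1,2):dx=+3,dy=+8->C; (1,3):dx=-3,dy=-2->C; (1,4):dx=+2,dy=+13->C; (1,5):dx=-2,dy=+2->D
  (1,6):dx=-10,dy=+4->D; (1,7):dx=+1,dy=+11->C; (1,8):dx=-6,dy=+16->D; (1,9):dx=-4,dy=+10->D
  (1,10):dx=-5,dy=+6->D; (2,3):dx=-6,dy=-10->C; (2,4):dx=-1,dy=+5->D; (2,5):dx=-5,dy=-6->C
  (2,6):dx=-13,dy=-4->C; (2,7):dx=-2,dy=+3->D; (2,8):dx=-9,dy=+8->D; (2,9):dx=-7,dy=+2->D
  (2,10):dx=-8,dy=-2->C; (3,4):dx=+5,dy=+15->C; (3,5):dx=+1,dy=+4->C; (3,6):dx=-7,dy=+6->D
  (3,7):dx=+4,dy=+13->C; (3,8):dx=-3,dy=+18->D; (3,9):dx=-1,dy=+12->D; (3,10):dx=-2,dy=+8->D
  (4,5):dx=-4,dy=-11->C; (4,6):dx=-12,dy=-9->C; (4,7):dx=-1,dy=-2->C; (4,8):dx=-8,dy=+3->D
  (4,9):dx=-6,dy=-3->C; (4,10):dx=-7,dy=-7->C; (5,6):dx=-8,dy=+2->D; (5,7):dx=+3,dy=+9->C
  (5,8):dx=-4,dy=+14->D; (5,9):dx=-2,dy=+8->D; (5,10):dx=-3,dy=+4->D; (6,7):dx=+11,dy=+7->C
  (6,8):dx=+4,dy=+12->C; (6,9):dx=+6,dy=+6->C; (6,10):dx=+5,dy=+2->C; (7,8):dx=-7,dy=+5->D
  (7,9):dx=-5,dy=-1->C; (7,10):dx=-6,dy=-5->C; (8,9):dx=+2,dy=-6->D; (8,10):dx=+1,dy=-10->D
  (9,10):dx=-1,dy=-4->C
Step 2: C = 24, D = 21, total pairs = 45.
Step 3: tau = (C - D)/(n(n-1)/2) = (24 - 21)/45 = 0.066667.
Step 4: Exact two-sided p-value (enumerate n! = 3628800 permutations of y under H0): p = 0.861801.
Step 5: alpha = 0.1. fail to reject H0.

tau_b = 0.0667 (C=24, D=21), p = 0.861801, fail to reject H0.


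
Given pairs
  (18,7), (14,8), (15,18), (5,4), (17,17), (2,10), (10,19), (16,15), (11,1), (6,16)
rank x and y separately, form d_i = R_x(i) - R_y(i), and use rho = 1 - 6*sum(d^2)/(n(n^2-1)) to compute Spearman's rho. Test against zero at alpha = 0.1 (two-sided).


Step 1: Rank x and y separately (midranks; no ties here).
rank(x): 18->10, 14->6, 15->7, 5->2, 17->9, 2->1, 10->4, 16->8, 11->5, 6->3
rank(y): 7->3, 8->4, 18->9, 4->2, 17->8, 10->5, 19->10, 15->6, 1->1, 16->7
Step 2: d_i = R_x(i) - R_y(i); compute d_i^2.
  (10-3)^2=49, (6-4)^2=4, (7-9)^2=4, (2-2)^2=0, (9-8)^2=1, (1-5)^2=16, (4-10)^2=36, (8-6)^2=4, (5-1)^2=16, (3-7)^2=16
sum(d^2) = 146.
Step 3: rho = 1 - 6*146 / (10*(10^2 - 1)) = 1 - 876/990 = 0.115152.
Step 4: Under H0, t = rho * sqrt((n-2)/(1-rho^2)) = 0.3279 ~ t(8).
Step 5: Two-sided p-value from the t-distribution with 8 df = 0.751420.
Step 6: alpha = 0.1. fail to reject H0.

rho = 0.1152, p = 0.751420, fail to reject H0 at alpha = 0.1.


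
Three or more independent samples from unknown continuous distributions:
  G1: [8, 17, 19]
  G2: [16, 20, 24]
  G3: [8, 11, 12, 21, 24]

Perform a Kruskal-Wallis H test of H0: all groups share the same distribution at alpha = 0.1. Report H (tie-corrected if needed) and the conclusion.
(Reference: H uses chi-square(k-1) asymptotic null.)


Step 1: Combine all N = 11 observations and assign midranks.
sorted (value, group, rank): (8,G1,1.5), (8,G3,1.5), (11,G3,3), (12,G3,4), (16,G2,5), (17,G1,6), (19,G1,7), (20,G2,8), (21,G3,9), (24,G2,10.5), (24,G3,10.5)
Step 2: Sum ranks within each group.
R_1 = 14.5 (n_1 = 3)
R_2 = 23.5 (n_2 = 3)
R_3 = 28 (n_3 = 5)
Step 3: H = 12/(N(N+1)) * sum(R_i^2/n_i) - 3(N+1)
     = 12/(11*12) * (14.5^2/3 + 23.5^2/3 + 28^2/5) - 3*12
     = 0.090909 * 410.967 - 36
     = 1.360606.
Step 4: Ties present; correction factor C = 1 - 12/(11^3 - 11) = 0.990909. Corrected H = 1.360606 / 0.990909 = 1.373089.
Step 5: Under H0, H ~ chi^2(2); p-value = 0.503312.
Step 6: alpha = 0.1. fail to reject H0.

H = 1.3731, df = 2, p = 0.503312, fail to reject H0.


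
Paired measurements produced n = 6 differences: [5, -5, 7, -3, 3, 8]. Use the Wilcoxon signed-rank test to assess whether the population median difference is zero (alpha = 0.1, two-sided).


Step 1: Drop any zero differences (none here) and take |d_i|.
|d| = [5, 5, 7, 3, 3, 8]
Step 2: Midrank |d_i| (ties get averaged ranks).
ranks: |5|->3.5, |5|->3.5, |7|->5, |3|->1.5, |3|->1.5, |8|->6
Step 3: Attach original signs; sum ranks with positive sign and with negative sign.
W+ = 3.5 + 5 + 1.5 + 6 = 16
W- = 3.5 + 1.5 = 5
(Check: W+ + W- = 21 should equal n(n+1)/2 = 21.)
Step 4: Test statistic W = min(W+, W-) = 5.
Step 5: Ties in |d|, so use the tie-corrected normal approximation.
        E[W] = n(n+1)/4 = 6*7/4 = 10.5.
        Tie groups: |d|=3 (t=2), |d|=5 (t=2); sum(t^3 - t) = 12.
        Var[W] = n(n+1)(2n+1)/24 - sum(t^3-t)/48 = 546/24 - 12/48 = 22.5.
        z = (W - E[W]) / sqrt(Var[W]) = (5 - 10.5) / 4.7434 = -1.1595.
        Two-sided p = 2*Phi(z) = 0.246252.
Step 6: alpha = 0.1. fail to reject H0.

W+ = 16, W- = 5, W = min = 5, p = 0.246252, fail to reject H0.


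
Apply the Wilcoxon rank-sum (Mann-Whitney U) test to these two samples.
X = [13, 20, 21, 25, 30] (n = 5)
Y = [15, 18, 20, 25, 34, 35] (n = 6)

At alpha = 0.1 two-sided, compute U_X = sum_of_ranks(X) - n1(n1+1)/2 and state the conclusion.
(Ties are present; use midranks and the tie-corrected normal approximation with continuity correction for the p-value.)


Step 1: Combine and sort all 11 observations; assign midranks.
sorted (value, group): (13,X), (15,Y), (18,Y), (20,X), (20,Y), (21,X), (25,X), (25,Y), (30,X), (34,Y), (35,Y)
ranks: 13->1, 15->2, 18->3, 20->4.5, 20->4.5, 21->6, 25->7.5, 25->7.5, 30->9, 34->10, 35->11
Step 2: Rank sum for X: R1 = 1 + 4.5 + 6 + 7.5 + 9 = 28.
Step 3: U_X = R1 - n1(n1+1)/2 = 28 - 5*6/2 = 28 - 15 = 13.
       U_Y = n1*n2 - U_X = 30 - 13 = 17.
Step 4: Ties are present, so use the tie-corrected normal approximation (with continuity correction) for the p-value.
Step 5: p-value = 0.783228; compare to alpha = 0.1. fail to reject H0.

U_X = 13, p = 0.783228, fail to reject H0 at alpha = 0.1.


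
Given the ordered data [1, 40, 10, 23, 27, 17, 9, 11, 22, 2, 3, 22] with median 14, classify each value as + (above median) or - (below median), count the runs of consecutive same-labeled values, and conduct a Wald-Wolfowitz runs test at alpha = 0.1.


Step 1: Compute median = 14; label A = above, B = below.
Labels in order: BABAAABBABBA  (n_A = 6, n_B = 6)
Step 2: Count runs R = 8.
Step 3: Under H0 (random ordering), E[R] = 2*n_A*n_B/(n_A+n_B) + 1 = 2*6*6/12 + 1 = 7.0000.
        Var[R] = 2*n_A*n_B*(2*n_A*n_B - n_A - n_B) / ((n_A+n_B)^2 * (n_A+n_B-1)) = 4320/1584 = 2.7273.
        SD[R] = 1.6514.
Step 4: Continuity-corrected z = (R - 0.5 - E[R]) / SD[R] = (8 - 0.5 - 7.0000) / 1.6514 = 0.3028.
Step 5: Two-sided p-value via normal approximation = 2*(1 - Phi(|z|)) = 0.762069.
Step 6: alpha = 0.1. fail to reject H0.

R = 8, z = 0.3028, p = 0.762069, fail to reject H0.


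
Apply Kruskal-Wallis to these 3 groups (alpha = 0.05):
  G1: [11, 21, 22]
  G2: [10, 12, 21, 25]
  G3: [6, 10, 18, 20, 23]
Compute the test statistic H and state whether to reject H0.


Step 1: Combine all N = 12 observations and assign midranks.
sorted (value, group, rank): (6,G3,1), (10,G2,2.5), (10,G3,2.5), (11,G1,4), (12,G2,5), (18,G3,6), (20,G3,7), (21,G1,8.5), (21,G2,8.5), (22,G1,10), (23,G3,11), (25,G2,12)
Step 2: Sum ranks within each group.
R_1 = 22.5 (n_1 = 3)
R_2 = 28 (n_2 = 4)
R_3 = 27.5 (n_3 = 5)
Step 3: H = 12/(N(N+1)) * sum(R_i^2/n_i) - 3(N+1)
     = 12/(12*13) * (22.5^2/3 + 28^2/4 + 27.5^2/5) - 3*13
     = 0.076923 * 516 - 39
     = 0.692308.
Step 4: Ties present; correction factor C = 1 - 12/(12^3 - 12) = 0.993007. Corrected H = 0.692308 / 0.993007 = 0.697183.
Step 5: Under H0, H ~ chi^2(2); p-value = 0.705681.
Step 6: alpha = 0.05. fail to reject H0.

H = 0.6972, df = 2, p = 0.705681, fail to reject H0.
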